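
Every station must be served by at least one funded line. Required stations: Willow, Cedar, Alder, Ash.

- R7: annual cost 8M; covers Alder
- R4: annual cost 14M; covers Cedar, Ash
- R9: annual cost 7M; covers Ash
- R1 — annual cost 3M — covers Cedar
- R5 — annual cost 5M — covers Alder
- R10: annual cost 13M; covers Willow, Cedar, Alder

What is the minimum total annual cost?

20

The greedy cost-per-new-station heuristic would pick R1, R5, R9, and R10 for 28, but a cheaper cover exists.
Choose R9 and R10: together they cover Willow, Cedar, Alder, Ash — every station.
Total annual cost: 7 + 13 = 20.
No cover costs less than 20.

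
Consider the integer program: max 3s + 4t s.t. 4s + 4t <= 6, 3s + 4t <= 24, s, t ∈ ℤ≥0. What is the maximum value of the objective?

4

Relaxing integrality, the LP optimum is 6.00 at (s,t) = (0, 1.5), which is not an integer point.
(s,t)=(0,1) is feasible, giving 4.
(s,t)=(1,0) is feasible, giving 3.
(s,t)=(0,0) is feasible, giving 0.
No feasible integer point exceeds 4.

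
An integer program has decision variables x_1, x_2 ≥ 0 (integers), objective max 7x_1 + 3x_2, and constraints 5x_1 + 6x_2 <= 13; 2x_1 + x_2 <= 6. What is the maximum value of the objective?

Relaxing integrality, the LP optimum is 18.20 at (x_1,x_2) = (2.6, 0), which is not an integer point.
(x_1,x_2)=(2,0): 5·2+6·0=10≤13, 2·2+1·0=4≤6, objective 14.
(x_1,x_2)=(1,1): 5·1+6·1=11≤13, 2·1+1·1=3≤6, objective 10.
(x_1,x_2)=(1,0): 5·1+6·0=5≤13, 2·1+1·0=2≤6, objective 7.
Maximum is 14 at (x_1,x_2)=(2,0).

14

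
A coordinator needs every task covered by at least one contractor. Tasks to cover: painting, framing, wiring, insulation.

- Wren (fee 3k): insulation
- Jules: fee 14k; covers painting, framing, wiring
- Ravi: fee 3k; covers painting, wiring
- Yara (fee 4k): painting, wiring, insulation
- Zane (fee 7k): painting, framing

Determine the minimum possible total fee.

Choose Yara and Zane: together they cover painting, framing, wiring, insulation — every task.
Total fee: 4 + 7 = 11.
No cover costs less than 11.

11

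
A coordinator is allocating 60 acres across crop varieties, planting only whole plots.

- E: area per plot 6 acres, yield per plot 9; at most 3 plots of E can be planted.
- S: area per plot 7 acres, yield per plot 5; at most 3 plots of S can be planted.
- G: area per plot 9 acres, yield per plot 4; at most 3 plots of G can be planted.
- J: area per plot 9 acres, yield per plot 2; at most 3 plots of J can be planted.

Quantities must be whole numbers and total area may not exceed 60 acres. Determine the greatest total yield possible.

50

E has the best ratio (9/6); taking only E gives at most 3×9 = 27 (stopped by the supply cap of 3).
Mixing does better — 3×E, 3×S, and 2×G: area 57 ≤ 60, yield 3·9 + 3·5 + 2·4 = 50.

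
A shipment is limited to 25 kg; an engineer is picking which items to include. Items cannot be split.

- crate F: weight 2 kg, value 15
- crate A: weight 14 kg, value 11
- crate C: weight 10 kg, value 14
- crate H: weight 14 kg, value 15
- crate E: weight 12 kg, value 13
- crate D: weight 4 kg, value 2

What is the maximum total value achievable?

Take crate F, crate C, and crate E: weight 2 + 10 + 12 = 24 ≤ 25, value 15 + 14 + 13 = 42.
No other feasible combination does better.

42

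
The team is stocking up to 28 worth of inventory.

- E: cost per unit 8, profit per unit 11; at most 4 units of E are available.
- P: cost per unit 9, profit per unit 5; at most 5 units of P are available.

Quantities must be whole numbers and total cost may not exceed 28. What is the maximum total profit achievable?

3×E: cost 24 ≤ 28, profit 3·11 = 33.
2×E and 1×P: cost 25 ≤ 28, profit 2·11 + 1·5 = 27.
Best is 33.

33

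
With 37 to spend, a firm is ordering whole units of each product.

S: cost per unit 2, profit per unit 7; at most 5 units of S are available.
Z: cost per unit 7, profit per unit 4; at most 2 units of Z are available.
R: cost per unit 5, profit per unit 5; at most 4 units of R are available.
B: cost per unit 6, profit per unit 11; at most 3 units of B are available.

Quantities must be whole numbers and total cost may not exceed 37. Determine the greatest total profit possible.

Take 5×S, 1×R, and 3×B: cost 33 ≤ 37, profit 5·7 + 1·5 + 3·11 = 73.
S has the best ratio (7/2) and is taken to its limit of 5; remaining capacity is filled optimally with the others.

73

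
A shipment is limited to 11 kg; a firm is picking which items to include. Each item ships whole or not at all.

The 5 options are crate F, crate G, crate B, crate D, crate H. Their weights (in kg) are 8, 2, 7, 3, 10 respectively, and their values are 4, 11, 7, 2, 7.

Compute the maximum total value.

Allowing fractional choices, the relaxed optimum would be about 19.4, but items are indivisible.
crate F + crate G: weight 8 + 2 = 10 ≤ 11, value 4 + 11 = 15.
crate G + crate D: weight 2 + 3 = 5 ≤ 11, value 11 + 2 = 13.
crate G + crate B: weight 2 + 7 = 9 ≤ 11, value 11 + 7 = 18.
Best is crate G and crate B with total value 18.

18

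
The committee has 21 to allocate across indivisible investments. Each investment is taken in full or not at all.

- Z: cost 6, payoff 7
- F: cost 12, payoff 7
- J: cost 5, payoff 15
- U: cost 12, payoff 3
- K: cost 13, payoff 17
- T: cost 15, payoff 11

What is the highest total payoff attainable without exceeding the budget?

32

This is an integer program with binary decision variables.
Take J and K: cost 5 + 13 = 18 ≤ 21, payoff 15 + 17 = 32.
No other feasible combination does better.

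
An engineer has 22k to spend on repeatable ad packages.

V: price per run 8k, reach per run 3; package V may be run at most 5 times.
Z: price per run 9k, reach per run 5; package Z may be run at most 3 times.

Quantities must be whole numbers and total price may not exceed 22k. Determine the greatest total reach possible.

Z has the best ratio (5/9); taking only Z gives at most 2×5 = 10 (stopped by the price limit).
Optimal: 2×Z: price 18 ≤ 22, reach 2·5 = 10.

10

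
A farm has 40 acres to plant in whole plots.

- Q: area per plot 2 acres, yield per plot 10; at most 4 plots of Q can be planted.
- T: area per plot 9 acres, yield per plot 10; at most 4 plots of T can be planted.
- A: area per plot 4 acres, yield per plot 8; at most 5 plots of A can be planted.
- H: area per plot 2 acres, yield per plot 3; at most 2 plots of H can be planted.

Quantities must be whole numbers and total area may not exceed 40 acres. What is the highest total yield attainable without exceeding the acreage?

93

This is a bounded integer knapsack.
4×Q, 1×T, and 5×A: area 37 ≤ 40, yield 4·10 + 1·10 + 5·8 = 90.
4×Q, 1×T, 5×A, and 1×H: area 39 ≤ 40, yield 4·10 + 1·10 + 5·8 + 1·3 = 93.
Best is 93.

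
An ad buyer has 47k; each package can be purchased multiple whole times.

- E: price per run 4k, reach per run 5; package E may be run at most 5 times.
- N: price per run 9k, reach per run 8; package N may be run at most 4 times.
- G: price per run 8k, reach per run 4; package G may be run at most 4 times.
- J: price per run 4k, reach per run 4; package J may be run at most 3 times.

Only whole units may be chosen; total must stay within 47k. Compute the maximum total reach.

E has the best ratio (5/4); taking only E gives at most 5×5 = 25 (stopped by the supply cap of 5).
Mixing does better — 5×E, 2×N, and 2×J: price 46 ≤ 47, reach 5·5 + 2·8 + 2·4 = 49.

49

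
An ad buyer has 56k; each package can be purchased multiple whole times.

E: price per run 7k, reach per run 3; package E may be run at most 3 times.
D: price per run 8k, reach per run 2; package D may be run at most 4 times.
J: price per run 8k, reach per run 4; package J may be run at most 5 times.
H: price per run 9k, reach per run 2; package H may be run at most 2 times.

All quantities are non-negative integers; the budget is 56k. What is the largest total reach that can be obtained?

26

1×E, 5×J, and 1×H: price 56 ≤ 56, reach 1·3 + 5·4 + 1·2 = 25.
2×E and 5×J: price 54 ≤ 56, reach 2·3 + 5·4 = 26.
Best is 26.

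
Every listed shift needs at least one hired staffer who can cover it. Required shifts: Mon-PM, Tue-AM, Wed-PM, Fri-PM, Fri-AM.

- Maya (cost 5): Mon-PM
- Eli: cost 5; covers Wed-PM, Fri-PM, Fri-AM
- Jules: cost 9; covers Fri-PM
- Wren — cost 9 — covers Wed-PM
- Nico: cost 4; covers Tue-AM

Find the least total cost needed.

Choose Maya, Eli, and Nico: together they cover Mon-PM, Tue-AM, Wed-PM, Fri-PM, Fri-AM — every shift.
Total cost: 5 + 5 + 4 = 14.
No cover costs less than 14.

14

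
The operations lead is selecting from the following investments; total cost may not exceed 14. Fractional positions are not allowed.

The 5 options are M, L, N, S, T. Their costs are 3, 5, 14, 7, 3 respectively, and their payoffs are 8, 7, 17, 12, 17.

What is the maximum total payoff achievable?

Allowing fractional choices, the relaxed optimum would be about 38.4, but investments are indivisible.
M + S + T: cost 3 + 7 + 3 = 13 ≤ 14, payoff 8 + 12 + 17 = 37.
M + L + T: cost 3 + 5 + 3 = 11 ≤ 14, payoff 8 + 7 + 17 = 32.
S + T: cost 7 + 3 = 10 ≤ 14, payoff 12 + 17 = 29.
Best is M, S, and T with total payoff 37.

37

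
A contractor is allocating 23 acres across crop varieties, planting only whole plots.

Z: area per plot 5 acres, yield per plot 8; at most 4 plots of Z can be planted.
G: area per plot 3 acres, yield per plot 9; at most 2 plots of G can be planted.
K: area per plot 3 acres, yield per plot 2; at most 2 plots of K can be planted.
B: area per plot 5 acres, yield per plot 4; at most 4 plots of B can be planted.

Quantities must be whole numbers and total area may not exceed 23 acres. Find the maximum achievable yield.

3×Z and 2×G: area 21 ≤ 23, yield 3·8 + 2·9 = 42.
4×Z and 1×G: area 23 ≤ 23, yield 4·8 + 1·9 = 41.
Best is 42.

42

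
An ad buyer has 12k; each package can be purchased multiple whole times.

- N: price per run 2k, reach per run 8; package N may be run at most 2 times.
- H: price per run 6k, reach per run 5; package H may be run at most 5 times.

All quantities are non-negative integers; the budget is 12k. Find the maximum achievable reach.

2×N: price 4 ≤ 12, reach 2·8 = 16.
2×N and 1×H: price 10 ≤ 12, reach 2·8 + 1·5 = 21.
Best is 21.

21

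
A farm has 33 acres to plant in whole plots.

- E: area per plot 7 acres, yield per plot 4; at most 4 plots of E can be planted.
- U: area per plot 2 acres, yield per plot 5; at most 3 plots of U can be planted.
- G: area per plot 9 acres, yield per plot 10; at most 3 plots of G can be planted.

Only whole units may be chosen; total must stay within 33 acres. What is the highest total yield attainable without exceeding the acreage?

This is a bounded integer knapsack.
U has the best ratio (5/2); taking only U gives at most 3×5 = 15 (stopped by the supply cap of 3).
Mixing does better — 3×U and 3×G: area 33 ≤ 33, yield 3·5 + 3·10 = 45.

45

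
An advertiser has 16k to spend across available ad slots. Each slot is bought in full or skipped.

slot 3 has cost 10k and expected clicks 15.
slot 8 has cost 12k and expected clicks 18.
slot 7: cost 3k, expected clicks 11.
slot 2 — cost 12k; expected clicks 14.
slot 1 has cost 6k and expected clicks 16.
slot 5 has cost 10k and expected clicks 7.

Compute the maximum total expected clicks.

slot 7 + slot 1: cost 3 + 6 = 9 ≤ 16, expected clicks 11 + 16 = 27.
slot 8 + slot 7: cost 12 + 3 = 15 ≤ 16, expected clicks 18 + 11 = 29.
slot 3 + slot 1: cost 10 + 6 = 16 ≤ 16, expected clicks 15 + 16 = 31.
Best is slot 3 and slot 1 with total expected clicks 31.

31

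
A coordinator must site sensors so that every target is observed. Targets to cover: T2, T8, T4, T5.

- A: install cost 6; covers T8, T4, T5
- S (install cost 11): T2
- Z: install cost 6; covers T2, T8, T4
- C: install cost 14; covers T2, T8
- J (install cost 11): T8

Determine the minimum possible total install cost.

12

Choose A and Z: together they cover T2, T8, T4, T5 — every target.
Total install cost: 6 + 6 = 12.
No cover costs less than 12.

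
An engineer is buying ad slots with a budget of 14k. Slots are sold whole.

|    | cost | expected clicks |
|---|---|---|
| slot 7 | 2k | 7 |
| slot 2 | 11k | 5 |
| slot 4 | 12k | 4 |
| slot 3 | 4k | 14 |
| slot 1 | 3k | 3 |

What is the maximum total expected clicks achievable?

slot 7 + slot 3: cost 2 + 4 = 6 ≤ 14, expected clicks 7 + 14 = 21.
slot 7 + slot 3 + slot 1: cost 2 + 4 + 3 = 9 ≤ 14, expected clicks 7 + 14 + 3 = 24.
Best is slot 7, slot 3, and slot 1 with total expected clicks 24.

24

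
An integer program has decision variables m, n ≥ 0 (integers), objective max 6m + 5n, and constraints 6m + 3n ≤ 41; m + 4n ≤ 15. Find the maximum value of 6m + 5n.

The continuous relaxation peaks at (5.67, 2.33) with value 45.67; rounding to a feasible lattice point costs some objective.
(m,n)=(6,1): 6·6+3·1=39≤41, 1·6+4·1=10≤15, objective 41.
(m,n)=(5,2): 6·5+3·2=36≤41, 1·5+4·2=13≤15, objective 40.
(m,n)=(6,0): 6·6+3·0=36≤41, 1·6+4·0=6≤15, objective 36.
(m,n)=(5,1): 6·5+3·1=33≤41, 1·5+4·1=9≤15, objective 35.
Maximum is 41 at (m,n)=(6,1).

41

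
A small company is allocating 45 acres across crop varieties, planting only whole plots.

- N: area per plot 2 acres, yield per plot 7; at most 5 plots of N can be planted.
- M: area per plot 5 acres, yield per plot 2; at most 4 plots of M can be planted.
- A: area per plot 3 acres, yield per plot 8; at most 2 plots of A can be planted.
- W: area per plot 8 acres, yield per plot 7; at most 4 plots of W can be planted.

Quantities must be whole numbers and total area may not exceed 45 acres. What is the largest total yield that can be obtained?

74

5×N, 2×A, and 3×W: area 40 ≤ 45, yield 5·7 + 2·8 + 3·7 = 72.
5×N, 1×M, 2×A, and 3×W: area 45 ≤ 45, yield 5·7 + 1·2 + 2·8 + 3·7 = 74.
Best is 74.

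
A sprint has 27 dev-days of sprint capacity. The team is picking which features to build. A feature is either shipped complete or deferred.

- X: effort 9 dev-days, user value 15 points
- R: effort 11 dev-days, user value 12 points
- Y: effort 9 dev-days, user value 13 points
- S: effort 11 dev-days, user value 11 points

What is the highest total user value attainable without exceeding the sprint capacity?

28

Take X and Y: effort 9 + 9 = 18 ≤ 27, user value 15 + 13 = 28.
No other feasible combination does better.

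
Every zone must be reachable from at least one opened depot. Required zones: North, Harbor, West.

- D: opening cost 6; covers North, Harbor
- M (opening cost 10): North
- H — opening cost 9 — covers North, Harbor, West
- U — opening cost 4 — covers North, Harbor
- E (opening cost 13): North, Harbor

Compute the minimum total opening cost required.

9

The greedy cost-per-new-zone heuristic would pick U and H for 13, but a cheaper cover exists.
H alone covers North, Harbor, West — every zone.
Total opening cost: 9.
No cover costs less than 9.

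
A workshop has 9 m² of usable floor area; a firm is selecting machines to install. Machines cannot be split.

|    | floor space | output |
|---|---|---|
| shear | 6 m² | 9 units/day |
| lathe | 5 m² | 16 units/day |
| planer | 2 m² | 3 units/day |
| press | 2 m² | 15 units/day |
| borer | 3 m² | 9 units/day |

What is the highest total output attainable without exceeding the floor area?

34

lathe + press: floor space 5 + 2 = 7 ≤ 9, output 16 + 15 = 31.
lathe + planer + press: floor space 5 + 2 + 2 = 9 ≤ 9, output 16 + 3 + 15 = 34.
Best is lathe, planer, and press with total output 34.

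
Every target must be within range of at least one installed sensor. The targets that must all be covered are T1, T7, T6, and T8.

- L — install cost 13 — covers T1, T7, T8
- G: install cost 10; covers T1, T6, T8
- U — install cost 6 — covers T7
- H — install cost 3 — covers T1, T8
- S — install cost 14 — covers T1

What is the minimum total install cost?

Choose G and U: together they cover T1, T7, T6, T8 — every target.
Total install cost: 10 + 6 = 16.

16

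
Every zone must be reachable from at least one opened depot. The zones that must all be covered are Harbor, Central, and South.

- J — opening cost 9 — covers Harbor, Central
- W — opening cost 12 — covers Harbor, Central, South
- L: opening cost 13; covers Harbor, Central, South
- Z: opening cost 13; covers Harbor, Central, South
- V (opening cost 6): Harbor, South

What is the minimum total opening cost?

The greedy cost-per-new-zone heuristic would pick V and J for 15, but a cheaper cover exists.
W alone covers Harbor, Central, South — every zone.
Total opening cost: 12.
No cover costs less than 12.

12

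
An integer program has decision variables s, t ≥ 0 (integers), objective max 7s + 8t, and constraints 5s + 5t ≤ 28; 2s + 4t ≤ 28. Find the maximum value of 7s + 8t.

40

Relaxing integrality, the LP optimum is 44.80 at (s,t) = (0, 5.6), which is not an integer point.
(s,t)=(0,5): 5·0+5·5=25≤28, 2·0+4·5=20≤28, objective 40.
(s,t)=(1,4): 5·1+5·4=25≤28, 2·1+4·4=18≤28, objective 39.
(s,t)=(0,4): 5·0+5·4=20≤28, 2·0+4·4=16≤28, objective 32.
No feasible integer point exceeds 40.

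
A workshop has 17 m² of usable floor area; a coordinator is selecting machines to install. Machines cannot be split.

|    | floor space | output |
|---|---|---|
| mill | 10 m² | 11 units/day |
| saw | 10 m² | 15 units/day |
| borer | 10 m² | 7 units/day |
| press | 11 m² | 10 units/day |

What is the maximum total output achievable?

15

Allowing fractional choices, the relaxed optimum would be about 22.7, but machines are indivisible.
mill: floor space 10 ≤ 17, output 11.
saw: floor space 10 ≤ 17, output 15.
Best is saw with total output 15.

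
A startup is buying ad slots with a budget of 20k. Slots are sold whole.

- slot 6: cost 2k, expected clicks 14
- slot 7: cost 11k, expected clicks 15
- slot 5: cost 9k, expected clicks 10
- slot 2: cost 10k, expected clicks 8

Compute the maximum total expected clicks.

Take slot 6 and slot 7: cost 2 + 11 = 13 ≤ 20, expected clicks 14 + 15 = 29.
No other feasible combination does better.

29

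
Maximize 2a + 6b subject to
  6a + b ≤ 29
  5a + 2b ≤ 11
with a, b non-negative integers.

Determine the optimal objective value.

30

The continuous relaxation peaks at (0, 5.5) with value 33.00; rounding to a feasible lattice point costs some objective.
(a,b)=(0,5): 6·0+1·5=5≤29, 5·0+2·5=10≤11, objective 30.
(a,b)=(0,4): 6·0+1·4=4≤29, 5·0+2·4=8≤11, objective 24.
Maximum is 30 at (a,b)=(0,5).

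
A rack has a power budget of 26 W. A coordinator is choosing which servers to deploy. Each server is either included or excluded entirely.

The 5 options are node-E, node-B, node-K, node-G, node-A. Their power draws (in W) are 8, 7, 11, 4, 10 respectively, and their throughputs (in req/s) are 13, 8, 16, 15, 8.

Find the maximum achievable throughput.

Allowing fractional choices, the relaxed optimum would be about 47.4, but servers are indivisible.
node-E + node-K + node-G: power draw 8 + 11 + 4 = 23 ≤ 26, throughput 13 + 16 + 15 = 44.
node-B + node-K + node-G: power draw 7 + 11 + 4 = 22 ≤ 26, throughput 8 + 16 + 15 = 39.
Best is node-E, node-K, and node-G with total throughput 44.

44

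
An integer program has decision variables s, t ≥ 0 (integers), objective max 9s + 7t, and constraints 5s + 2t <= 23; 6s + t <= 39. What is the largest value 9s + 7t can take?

77

Relaxing integrality, the LP optimum is 80.50 at (s,t) = (0, 11.5), which is not an integer point.
(s,t)=(0,11): 5·0+2·11=22≤23, 6·0+1·11=11≤39, objective 77.
(s,t)=(0,10): 5·0+2·10=20≤23, 6·0+1·10=10≤39, objective 70.
The best lattice point is (0,11), giving 77.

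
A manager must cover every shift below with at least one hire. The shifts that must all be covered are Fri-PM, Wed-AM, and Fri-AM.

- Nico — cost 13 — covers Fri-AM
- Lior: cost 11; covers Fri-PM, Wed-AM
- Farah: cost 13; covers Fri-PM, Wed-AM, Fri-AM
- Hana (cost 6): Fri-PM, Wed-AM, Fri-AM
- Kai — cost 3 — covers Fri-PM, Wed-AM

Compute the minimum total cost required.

6

This is an integer covering problem.
The greedy cost-per-new-shift heuristic would pick Kai and Hana for 9, but a cheaper cover exists.
Hana alone covers Fri-PM, Wed-AM, Fri-AM — every shift.
Total cost: 6.
No cover costs less than 6.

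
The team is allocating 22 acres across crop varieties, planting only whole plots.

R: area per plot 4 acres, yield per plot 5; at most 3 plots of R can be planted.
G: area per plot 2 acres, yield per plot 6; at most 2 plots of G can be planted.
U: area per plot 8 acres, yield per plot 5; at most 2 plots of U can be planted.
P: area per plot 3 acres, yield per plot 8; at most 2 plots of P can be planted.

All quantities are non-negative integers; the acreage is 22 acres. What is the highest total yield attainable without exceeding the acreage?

This is a bounded integer knapsack.
G has the best ratio (6/2); taking only G gives at most 2×6 = 12 (stopped by the supply cap of 2).
Mixing does better — 3×R, 2×G, and 2×P: area 22 ≤ 22, yield 3·5 + 2·6 + 2·8 = 43.

43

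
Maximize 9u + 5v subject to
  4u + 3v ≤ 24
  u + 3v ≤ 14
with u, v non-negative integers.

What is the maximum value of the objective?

(u,v)=(6,0) is feasible, giving 54.
(u,v)=(5,1) is feasible, giving 50.
Maximum is 54 at (u,v)=(6,0).

54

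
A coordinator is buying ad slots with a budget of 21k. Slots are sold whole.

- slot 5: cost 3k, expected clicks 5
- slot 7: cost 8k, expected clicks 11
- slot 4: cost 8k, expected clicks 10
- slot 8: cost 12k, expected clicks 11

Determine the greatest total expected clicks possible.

Allowing fractional choices, the relaxed optimum would be about 27.8, but ad slots are indivisible.
slot 7 + slot 4: cost 8 + 8 = 16 ≤ 21, expected clicks 11 + 10 = 21.
slot 5 + slot 7 + slot 4: cost 3 + 8 + 8 = 19 ≤ 21, expected clicks 5 + 11 + 10 = 26.
slot 7 + slot 8: cost 8 + 12 = 20 ≤ 21, expected clicks 11 + 11 = 22.
Best is slot 5, slot 7, and slot 4 with total expected clicks 26.

26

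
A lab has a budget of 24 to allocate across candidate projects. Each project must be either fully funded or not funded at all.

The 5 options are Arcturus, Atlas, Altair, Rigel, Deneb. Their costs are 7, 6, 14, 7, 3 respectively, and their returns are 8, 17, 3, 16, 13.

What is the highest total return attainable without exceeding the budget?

54

Atlas + Rigel + Deneb: cost 6 + 7 + 3 = 16 ≤ 24, return 17 + 16 + 13 = 46.
Arcturus + Atlas + Rigel: cost 7 + 6 + 7 = 20 ≤ 24, return 8 + 17 + 16 = 41.
Arcturus + Atlas + Rigel + Deneb: cost 7 + 6 + 7 + 3 = 23 ≤ 24, return 8 + 17 + 16 + 13 = 54.
Best is Arcturus, Atlas, Rigel, and Deneb with total return 54.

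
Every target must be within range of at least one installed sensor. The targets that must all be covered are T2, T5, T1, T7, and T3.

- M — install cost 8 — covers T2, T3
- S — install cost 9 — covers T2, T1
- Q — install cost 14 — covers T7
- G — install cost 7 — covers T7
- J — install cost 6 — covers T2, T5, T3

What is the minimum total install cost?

Choose S, G, and J: together they cover T2, T5, T1, T7, T3 — every target.
Total install cost: 9 + 7 + 6 = 22.

22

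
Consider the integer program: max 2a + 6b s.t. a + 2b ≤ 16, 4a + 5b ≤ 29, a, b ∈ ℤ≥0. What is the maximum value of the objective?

32

Relaxing integrality, the LP optimum is 34.80 at (a,b) = (0, 5.8), which is not an integer point.
(a,b)=(1,5): 1·1+2·5=11≤16, 4·1+5·5=29≤29, objective 32.
(a,b)=(0,5): 1·0+2·5=10≤16, 4·0+5·5=25≤29, objective 30.
No feasible integer point exceeds 32.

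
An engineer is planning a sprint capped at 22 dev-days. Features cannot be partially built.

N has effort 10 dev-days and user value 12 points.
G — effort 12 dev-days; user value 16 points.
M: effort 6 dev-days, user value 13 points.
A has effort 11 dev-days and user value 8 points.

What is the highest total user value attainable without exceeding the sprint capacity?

This is a 0-1 knapsack instance.
G + M: effort 12 + 6 = 18 ≤ 22, user value 16 + 13 = 29.
N + G: effort 10 + 12 = 22 ≤ 22, user value 12 + 16 = 28.
Best is G and M with total user value 29.

29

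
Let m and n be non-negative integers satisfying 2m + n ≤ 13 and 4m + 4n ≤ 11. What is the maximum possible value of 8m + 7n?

Relaxing integrality, the LP optimum is 22.00 at (m,n) = (2.75, 0), which is not an integer point.
(m,n)=(2,0): 2·2+1·0=4≤13, 4·2+4·0=8≤11, objective 16.
(m,n)=(1,1): 2·1+1·1=3≤13, 4·1+4·1=8≤11, objective 15.
The best lattice point is (2,0), giving 16.

16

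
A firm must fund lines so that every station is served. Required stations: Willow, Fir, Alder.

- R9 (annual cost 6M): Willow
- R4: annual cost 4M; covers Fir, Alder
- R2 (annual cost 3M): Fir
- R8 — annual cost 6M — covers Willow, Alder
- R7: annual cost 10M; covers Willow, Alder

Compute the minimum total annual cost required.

This is a weighted set-cover instance.
Choose R2 and R8: together they cover Willow, Fir, Alder — every station.
Total annual cost: 3 + 6 = 9.

9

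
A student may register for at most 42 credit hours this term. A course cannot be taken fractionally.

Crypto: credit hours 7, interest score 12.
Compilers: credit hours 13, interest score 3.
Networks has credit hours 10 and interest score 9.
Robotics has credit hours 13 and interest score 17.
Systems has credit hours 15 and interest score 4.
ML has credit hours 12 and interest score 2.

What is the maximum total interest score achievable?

40

Allowing fractional choices, the relaxed optimum would be about 41.2, but courses are indivisible.
Crypto + Robotics + Systems: credit hours 7 + 13 + 15 = 35 ≤ 42, interest score 12 + 17 + 4 = 33.
Crypto + Networks + Robotics + ML: credit hours 7 + 10 + 13 + 12 = 42 ≤ 42, interest score 12 + 9 + 17 + 2 = 40.
Crypto + Networks + Robotics: credit hours 7 + 10 + 13 = 30 ≤ 42, interest score 12 + 9 + 17 = 38.
Best is Crypto, Networks, Robotics, and ML with total interest score 40.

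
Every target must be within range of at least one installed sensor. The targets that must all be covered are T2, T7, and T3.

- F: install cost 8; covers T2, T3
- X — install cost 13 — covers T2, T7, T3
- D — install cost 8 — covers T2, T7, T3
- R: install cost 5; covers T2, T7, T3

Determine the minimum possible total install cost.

R alone covers T2, T7, T3 — every target.
Total install cost: 5.

5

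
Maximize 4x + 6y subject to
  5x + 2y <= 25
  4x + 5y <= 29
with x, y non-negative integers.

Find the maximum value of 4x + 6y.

(x,y)=(1,5) is feasible, giving 34.
(x,y)=(2,4) is feasible, giving 32.
No feasible integer point exceeds 34.

34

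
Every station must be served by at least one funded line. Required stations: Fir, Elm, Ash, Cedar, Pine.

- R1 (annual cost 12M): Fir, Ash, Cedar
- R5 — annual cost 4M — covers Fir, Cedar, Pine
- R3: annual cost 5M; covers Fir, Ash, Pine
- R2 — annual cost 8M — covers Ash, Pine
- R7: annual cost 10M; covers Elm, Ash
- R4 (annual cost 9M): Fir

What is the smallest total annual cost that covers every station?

14

Choose R5 and R7: together they cover Fir, Elm, Ash, Cedar, Pine — every station.
Total annual cost: 4 + 10 = 14.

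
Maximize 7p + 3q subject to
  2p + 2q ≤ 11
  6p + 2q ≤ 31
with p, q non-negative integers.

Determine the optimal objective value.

Relaxing integrality, the LP optimum is 36.50 at (p,q) = (5, 0.5), which is not an integer point.
(p,q)=(5,0): 2·5+2·0=10≤11, 6·5+2·0=30≤31, objective 35.
(p,q)=(4,1): 2·4+2·1=10≤11, 6·4+2·1=26≤31, objective 31.
The best lattice point is (5,0), giving 35.

35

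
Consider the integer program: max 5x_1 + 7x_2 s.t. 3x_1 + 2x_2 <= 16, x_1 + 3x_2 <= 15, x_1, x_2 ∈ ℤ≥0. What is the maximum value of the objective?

38

The continuous relaxation peaks at (2.57, 4.14) with value 41.86; rounding to a feasible lattice point costs some objective.
(x_1,x_2)=(2,4): 3·2+2·4=14≤16, 1·2+3·4=14≤15, objective 38.
(x_1,x_2)=(3,3): 3·3+2·3=15≤16, 1·3+3·3=12≤15, objective 36.
(x_1,x_2)=(1,4): 3·1+2·4=11≤16, 1·1+3·4=13≤15, objective 33.
The best lattice point is (2,4), giving 38.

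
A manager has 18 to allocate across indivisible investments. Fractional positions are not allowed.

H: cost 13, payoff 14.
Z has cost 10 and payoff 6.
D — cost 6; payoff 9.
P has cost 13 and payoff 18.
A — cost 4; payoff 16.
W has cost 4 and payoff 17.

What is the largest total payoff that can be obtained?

P + W: cost 13 + 4 = 17 ≤ 18, payoff 18 + 17 = 35.
D + A + W: cost 6 + 4 + 4 = 14 ≤ 18, payoff 9 + 16 + 17 = 42.
Z + A + W: cost 10 + 4 + 4 = 18 ≤ 18, payoff 6 + 16 + 17 = 39.
Best is D, A, and W with total payoff 42.

42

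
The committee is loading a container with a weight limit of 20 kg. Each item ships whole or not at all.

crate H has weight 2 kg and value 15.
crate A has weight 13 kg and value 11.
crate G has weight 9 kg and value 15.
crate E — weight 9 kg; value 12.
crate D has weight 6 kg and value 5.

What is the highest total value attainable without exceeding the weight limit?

42

Take crate H, crate G, and crate E: weight 2 + 9 + 9 = 20 ≤ 20, value 15 + 15 + 12 = 42.
No other feasible combination does better.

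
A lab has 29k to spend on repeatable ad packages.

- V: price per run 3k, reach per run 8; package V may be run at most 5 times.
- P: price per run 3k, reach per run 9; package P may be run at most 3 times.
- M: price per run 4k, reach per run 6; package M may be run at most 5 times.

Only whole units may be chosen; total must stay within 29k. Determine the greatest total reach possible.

73

This is a bounded integer knapsack.
Take 5×V, 3×P, and 1×M: price 28 ≤ 29, reach 5·8 + 3·9 + 1·6 = 73.
P has the best ratio (9/3) and is taken to its limit of 3; remaining capacity is filled optimally with the others.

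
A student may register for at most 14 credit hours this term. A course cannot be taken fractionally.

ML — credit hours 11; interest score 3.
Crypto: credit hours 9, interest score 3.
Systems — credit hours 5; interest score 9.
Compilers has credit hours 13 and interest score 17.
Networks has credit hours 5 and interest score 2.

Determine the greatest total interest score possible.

This is an integer program with binary decision variables.
Compilers: credit hours 13 ≤ 14, interest score 17.
Crypto + Systems: credit hours 9 + 5 = 14 ≤ 14, interest score 3 + 9 = 12.
Best is Compilers with total interest score 17.

17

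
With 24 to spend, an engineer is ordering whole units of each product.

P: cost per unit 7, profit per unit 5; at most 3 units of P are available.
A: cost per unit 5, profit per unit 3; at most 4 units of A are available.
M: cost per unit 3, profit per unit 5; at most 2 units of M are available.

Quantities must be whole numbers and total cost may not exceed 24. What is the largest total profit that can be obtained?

This is a bounded integer knapsack.
M has the best ratio (5/3); taking only M gives at most 2×5 = 10 (stopped by the supply cap of 2).
Mixing does better — 1×P, 2×A, and 2×M: cost 23 ≤ 24, profit 1·5 + 2·3 + 2·5 = 21.

21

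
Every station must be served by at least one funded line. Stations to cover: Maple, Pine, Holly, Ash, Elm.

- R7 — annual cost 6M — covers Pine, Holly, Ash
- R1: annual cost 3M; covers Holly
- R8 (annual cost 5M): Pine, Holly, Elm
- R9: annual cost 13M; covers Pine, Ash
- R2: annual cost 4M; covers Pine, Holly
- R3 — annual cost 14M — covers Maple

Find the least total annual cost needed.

25

This is a weighted set-cover instance.
Choose R7, R8, and R3: together they cover Maple, Pine, Holly, Ash, Elm — every station.
Total annual cost: 6 + 5 + 14 = 25.
No cover costs less than 25.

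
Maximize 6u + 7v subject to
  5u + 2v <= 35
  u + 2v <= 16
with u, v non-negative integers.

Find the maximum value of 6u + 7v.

66

The continuous relaxation peaks at (4.75, 5.62) with value 67.88; rounding to a feasible lattice point costs some objective.
(u,v)=(4,6): 5·4+2·6=32≤35, 1·4+2·6=16≤16, objective 66.
(u,v)=(5,5): 5·5+2·5=35≤35, 1·5+2·5=15≤16, objective 65.
(u,v)=(3,6): 5·3+2·6=27≤35, 1·3+2·6=15≤16, objective 60.
Maximum is 66 at (u,v)=(4,6).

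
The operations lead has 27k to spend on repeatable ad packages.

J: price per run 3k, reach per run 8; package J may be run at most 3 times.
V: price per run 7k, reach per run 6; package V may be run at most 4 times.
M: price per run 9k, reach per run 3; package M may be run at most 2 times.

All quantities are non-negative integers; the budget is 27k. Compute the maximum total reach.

J has the best ratio (8/3); taking only J gives at most 3×8 = 24 (stopped by the supply cap of 3).
Mixing does better — 3×J and 2×V: price 23 ≤ 27, reach 3·8 + 2·6 = 36.

36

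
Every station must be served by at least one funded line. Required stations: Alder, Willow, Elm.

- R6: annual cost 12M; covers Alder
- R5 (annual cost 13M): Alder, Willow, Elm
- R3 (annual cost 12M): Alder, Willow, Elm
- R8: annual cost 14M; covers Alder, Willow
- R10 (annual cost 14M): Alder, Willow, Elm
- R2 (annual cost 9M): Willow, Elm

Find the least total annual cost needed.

R3 alone covers Alder, Willow, Elm — every station.
Total annual cost: 12.
No cover costs less than 12.

12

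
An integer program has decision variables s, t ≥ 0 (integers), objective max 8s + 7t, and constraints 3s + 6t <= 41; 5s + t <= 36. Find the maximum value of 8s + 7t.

69

(s,t)=(6,3): 3·6+6·3=36≤41, 5·6+1·3=33≤36, objective 69.
(s,t)=(5,4): 3·5+6·4=39≤41, 5·5+1·4=29≤36, objective 68.
(s,t)=(6,2): 3·6+6·2=30≤41, 5·6+1·2=32≤36, objective 62.
No feasible integer point exceeds 69.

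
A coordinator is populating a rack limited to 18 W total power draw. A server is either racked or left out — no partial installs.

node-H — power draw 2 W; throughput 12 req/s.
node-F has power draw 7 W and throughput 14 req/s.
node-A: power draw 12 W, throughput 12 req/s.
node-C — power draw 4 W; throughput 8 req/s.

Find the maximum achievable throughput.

34

Allowing fractional choices, the relaxed optimum would be about 39.0, but servers are indivisible.
node-H + node-F: power draw 2 + 7 = 9 ≤ 18, throughput 12 + 14 = 26.
node-H + node-A + node-C: power draw 2 + 12 + 4 = 18 ≤ 18, throughput 12 + 12 + 8 = 32.
node-H + node-F + node-C: power draw 2 + 7 + 4 = 13 ≤ 18, throughput 12 + 14 + 8 = 34.
Best is node-H, node-F, and node-C with total throughput 34.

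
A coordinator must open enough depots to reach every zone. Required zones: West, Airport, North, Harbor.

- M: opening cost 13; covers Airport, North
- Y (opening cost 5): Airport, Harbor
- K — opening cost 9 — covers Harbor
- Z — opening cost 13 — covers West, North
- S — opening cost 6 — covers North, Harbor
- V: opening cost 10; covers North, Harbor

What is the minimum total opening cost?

The greedy cost-per-new-zone heuristic would pick Y, S, and Z for 24, but a cheaper cover exists.
Choose Y and Z: together they cover West, Airport, North, Harbor — every zone.
Total opening cost: 5 + 13 = 18.
No cover costs less than 18.

18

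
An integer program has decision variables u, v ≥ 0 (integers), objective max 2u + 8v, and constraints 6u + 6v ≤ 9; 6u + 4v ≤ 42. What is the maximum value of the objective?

(u,v)=(0,1) is feasible, giving 8.
(u,v)=(1,0) is feasible, giving 2.
(u,v)=(0,0) is feasible, giving 0.
The best lattice point is (0,1), giving 8.

8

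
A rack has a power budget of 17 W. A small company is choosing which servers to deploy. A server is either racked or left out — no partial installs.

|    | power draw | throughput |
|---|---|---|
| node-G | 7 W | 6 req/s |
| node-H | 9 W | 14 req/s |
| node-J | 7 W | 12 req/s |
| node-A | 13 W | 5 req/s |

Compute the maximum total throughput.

This is a 0-1 knapsack instance.
Allowing fractional choices, the relaxed optimum would be about 26.9, but servers are indivisible.
node-H + node-J: power draw 9 + 7 = 16 ≤ 17, throughput 14 + 12 = 26.
node-G + node-H: power draw 7 + 9 = 16 ≤ 17, throughput 6 + 14 = 20.
Best is node-H and node-J with total throughput 26.

26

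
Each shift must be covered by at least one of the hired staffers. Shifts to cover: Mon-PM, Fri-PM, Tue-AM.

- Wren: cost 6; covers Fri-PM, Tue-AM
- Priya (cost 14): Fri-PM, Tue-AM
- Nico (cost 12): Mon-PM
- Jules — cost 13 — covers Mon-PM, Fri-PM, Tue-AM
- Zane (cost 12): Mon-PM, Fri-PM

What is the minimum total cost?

13

The greedy cost-per-new-shift heuristic would pick Wren and Nico for 18, but a cheaper cover exists.
Jules alone covers Mon-PM, Fri-PM, Tue-AM — every shift.
Total cost: 13.
No cover costs less than 13.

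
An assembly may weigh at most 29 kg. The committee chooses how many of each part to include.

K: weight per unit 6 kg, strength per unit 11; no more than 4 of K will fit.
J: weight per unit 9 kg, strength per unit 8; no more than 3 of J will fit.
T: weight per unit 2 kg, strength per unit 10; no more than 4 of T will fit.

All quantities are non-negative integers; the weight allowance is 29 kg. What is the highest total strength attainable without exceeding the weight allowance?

Take 3×K and 4×T: weight 26 ≤ 29, strength 3·11 + 4·10 = 73.
T has the best ratio (10/2) and is taken to its limit of 4; remaining capacity is filled optimally with the others.

73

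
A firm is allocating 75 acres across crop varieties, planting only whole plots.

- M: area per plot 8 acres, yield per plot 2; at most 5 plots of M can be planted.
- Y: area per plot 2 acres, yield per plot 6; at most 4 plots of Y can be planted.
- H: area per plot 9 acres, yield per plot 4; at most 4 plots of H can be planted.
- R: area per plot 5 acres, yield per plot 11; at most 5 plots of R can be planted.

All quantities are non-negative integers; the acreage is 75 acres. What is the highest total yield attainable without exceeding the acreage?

95

Y has the best ratio (6/2); taking only Y gives at most 4×6 = 24 (stopped by the supply cap of 4).
Mixing does better — 4×Y, 4×H, and 5×R: area 69 ≤ 75, yield 4·6 + 4·4 + 5·11 = 95.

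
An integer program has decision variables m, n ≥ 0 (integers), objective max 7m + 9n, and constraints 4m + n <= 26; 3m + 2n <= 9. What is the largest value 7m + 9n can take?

(m,n)=(0,4): 4·0+1·4=4≤26, 3·0+2·4=8≤9, objective 36.
(m,n)=(1,3): 4·1+1·3=7≤26, 3·1+2·3=9≤9, objective 34.
No feasible integer point exceeds 36.

36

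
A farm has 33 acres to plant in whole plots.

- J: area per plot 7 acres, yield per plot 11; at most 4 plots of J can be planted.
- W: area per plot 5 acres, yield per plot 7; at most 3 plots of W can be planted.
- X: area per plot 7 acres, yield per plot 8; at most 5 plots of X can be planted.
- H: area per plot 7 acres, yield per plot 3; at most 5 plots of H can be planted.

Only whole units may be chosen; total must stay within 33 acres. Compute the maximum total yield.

J has the best ratio (11/7); taking only J gives at most 4×11 = 44 (stopped by the area limit).
Mixing does better — 4×J and 1×W: area 33 ≤ 33, yield 4·11 + 1·7 = 51.

51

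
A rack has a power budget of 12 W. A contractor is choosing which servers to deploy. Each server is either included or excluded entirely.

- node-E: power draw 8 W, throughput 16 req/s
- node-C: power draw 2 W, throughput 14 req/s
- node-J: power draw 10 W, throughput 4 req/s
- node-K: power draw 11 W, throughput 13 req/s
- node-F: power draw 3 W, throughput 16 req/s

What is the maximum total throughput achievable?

node-E + node-F: power draw 8 + 3 = 11 ≤ 12, throughput 16 + 16 = 32.
node-C + node-F: power draw 2 + 3 = 5 ≤ 12, throughput 14 + 16 = 30.
Best is node-E and node-F with total throughput 32.

32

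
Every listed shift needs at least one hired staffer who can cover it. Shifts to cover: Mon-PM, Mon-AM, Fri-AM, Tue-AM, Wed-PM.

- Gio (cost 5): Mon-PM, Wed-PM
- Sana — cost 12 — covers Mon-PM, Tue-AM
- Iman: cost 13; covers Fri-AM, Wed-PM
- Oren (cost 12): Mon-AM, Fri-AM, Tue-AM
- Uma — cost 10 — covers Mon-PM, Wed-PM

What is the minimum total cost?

17

Choose Gio and Oren: together they cover Mon-PM, Mon-AM, Fri-AM, Tue-AM, Wed-PM — every shift.
Total cost: 5 + 12 = 17.
No cover costs less than 17.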